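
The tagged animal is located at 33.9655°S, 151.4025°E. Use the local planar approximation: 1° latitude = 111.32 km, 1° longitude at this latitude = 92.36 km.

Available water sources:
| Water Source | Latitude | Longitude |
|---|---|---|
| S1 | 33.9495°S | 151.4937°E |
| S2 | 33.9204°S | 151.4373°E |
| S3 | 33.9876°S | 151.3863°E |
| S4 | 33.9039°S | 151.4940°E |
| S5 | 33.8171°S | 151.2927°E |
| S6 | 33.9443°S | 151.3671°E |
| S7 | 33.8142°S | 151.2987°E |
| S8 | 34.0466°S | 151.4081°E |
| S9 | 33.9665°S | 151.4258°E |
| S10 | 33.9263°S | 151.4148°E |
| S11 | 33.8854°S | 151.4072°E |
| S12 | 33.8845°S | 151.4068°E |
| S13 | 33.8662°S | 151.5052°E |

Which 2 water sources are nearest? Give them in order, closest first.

Distances from 33.9655°S, 151.4025°E:
S1: √((0.0160·111.32)² + (0.0912·92.36)²) = √(3.172388 + 70.950837) = 8.6095 km
S2: √((0.0451·111.32)² + (0.0348·92.36)²) = √(25.205742 + 10.330619) = 5.9612 km
S3: √((-0.0221·111.32)² + (-0.0162·92.36)²) = √(6.052446 + 2.238710) = 2.8794 km
S4: √((0.0616·111.32)² + (0.0915·92.36)²) = √(47.022728 + 71.418387) = 10.8831 km
S5: √((0.1484·111.32)² + (-0.1098·92.36)²) = √(272.906700 + 102.842477) = 19.3843 km
S6: √((0.0212·111.32)² + (-0.0354·92.36)²) = √(5.569524 + 10.689918) = 4.0323 km
S7: √((0.1513·111.32)² + (-0.1038·92.36)²) = √(283.677082 + 91.909955) = 19.3801 km
S8: √((-0.0811·111.32)² + (0.0056·92.36)²) = √(81.505723 + 0.267512) = 9.0429 km
S9: √((-0.0010·111.32)² + (0.0233·92.36)²) = √(0.012392 + 4.631052) = 2.1549 km
S10: √((0.0392·111.32)² + (0.0123·92.36)²) = √(19.042262 + 1.290560) = 4.5092 km
S11: √((0.0801·111.32)² + (0.0047·92.36)²) = √(79.508110 + 0.188436) = 8.9273 km
S12: √((0.0810·111.32)² + (0.0043·92.36)²) = √(81.304846 + 0.157727) = 9.0257 km
S13: √((0.0993·111.32)² + (0.1027·92.36)²) = √(122.192596 + 89.972282) = 14.5659 km
Sorted: S9 (2.1549 km) < S3 (2.8794 km) < S6 (4.0323 km) < S10 (4.5092 km) < …

S9, S3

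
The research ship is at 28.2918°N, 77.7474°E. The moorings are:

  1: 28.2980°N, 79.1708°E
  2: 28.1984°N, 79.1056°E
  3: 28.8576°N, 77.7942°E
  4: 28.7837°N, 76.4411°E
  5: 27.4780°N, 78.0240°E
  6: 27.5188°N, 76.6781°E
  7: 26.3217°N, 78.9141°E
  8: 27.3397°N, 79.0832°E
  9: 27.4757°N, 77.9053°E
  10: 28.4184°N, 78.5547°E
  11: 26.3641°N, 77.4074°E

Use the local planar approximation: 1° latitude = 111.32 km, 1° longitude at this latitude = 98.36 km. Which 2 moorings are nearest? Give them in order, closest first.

Distances from 28.2918°N, 77.7474°E:
1: √((0.0062·111.32)² + (1.4234·98.36)²) = √(0.476354 + 19601.574752) = 140.0073 km
2: √((-0.0934·111.32)² + (1.3582·98.36)²) = √(108.103598 + 17846.969950) = 133.9965 km
3: √((0.5658·111.32)² + (0.0468·98.36)²) = √(3967.092085 + 21.189892) = 63.1528 km
4: √((0.4919·111.32)² + (-1.3063·98.36)²) = √(2998.472295 + 16509.080828) = 139.6694 km
5: √((-0.8138·111.32)² + (0.2766·98.36)²) = √(8206.949600 + 740.186895) = 94.5893 km
6: √((-0.7730·111.32)² + (-1.0693·98.36)²) = √(7404.664456 + 11062.064179) = 135.8923 km
7: √((-1.9701·111.32)² + (1.1667·98.36)²) = √(48097.548068 + 13169.079998) = 247.5210 km
8: √((-0.9521·111.32)² + (1.3358·98.36)²) = √(11233.407814 + 17263.145001) = 168.8092 km
9: √((-0.8161·111.32)² + (0.1579·98.36)²) = √(8253.404891 + 241.213328) = 92.1663 km
10: √((0.1266·111.32)² + (0.8073·98.36)²) = √(198.615806 + 6305.317283) = 80.6470 km
11: √((-1.9277·111.32)² + (-0.3400·98.36)²) = √(46049.539340 + 1118.394118) = 217.1818 km
Sorted: 3 (63.1528 km) < 10 (80.6470 km) < 9 (92.1663 km) < 5 (94.5893 km) < …

3, 10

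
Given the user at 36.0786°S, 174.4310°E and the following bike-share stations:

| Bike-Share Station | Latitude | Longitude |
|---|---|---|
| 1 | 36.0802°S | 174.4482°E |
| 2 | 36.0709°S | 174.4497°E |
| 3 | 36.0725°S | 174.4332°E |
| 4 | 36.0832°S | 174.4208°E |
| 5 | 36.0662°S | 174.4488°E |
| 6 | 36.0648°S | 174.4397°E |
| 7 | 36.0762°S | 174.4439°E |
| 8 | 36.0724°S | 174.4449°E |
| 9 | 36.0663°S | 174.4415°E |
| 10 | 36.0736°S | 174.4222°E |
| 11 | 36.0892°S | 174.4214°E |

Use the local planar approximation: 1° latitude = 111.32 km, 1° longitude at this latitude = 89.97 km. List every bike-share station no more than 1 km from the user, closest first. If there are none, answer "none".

Distances from 36.0786°S, 174.4310°E:
1: √((-0.0016·111.32)² + (0.0172·89.97)²) = √(0.031724 + 2.394707) = 1.5577 km
2: √((0.0077·111.32)² + (0.0187·89.97)²) = √(0.734730 + 2.830601) = 1.8882 km
3: √((0.0061·111.32)² + (0.0022·89.97)²) = √(0.461112 + 0.039178) = 0.7073 km
4: √((-0.0046·111.32)² + (-0.0102·89.97)²) = √(0.262218 + 0.842162) = 1.0509 km
5: √((0.0124·111.32)² + (0.0178·89.97)²) = √(1.905416 + 2.564693) = 2.1143 km
6: √((0.0138·111.32)² + (0.0087·89.97)²) = √(2.359960 + 0.612680) = 1.7241 km
7: √((0.0024·111.32)² + (0.0129·89.97)²) = √(0.071379 + 1.347023) = 1.1910 km
8: √((0.0062·111.32)² + (0.0139·89.97)²) = √(0.476354 + 1.563958) = 1.4284 km
9: √((0.0123·111.32)² + (0.0105·89.97)²) = √(1.874807 + 0.892430) = 1.6635 km
10: √((0.0050·111.32)² + (-0.0088·89.97)²) = √(0.309804 + 0.626846) = 0.9678 km
11: √((-0.0106·111.32)² + (-0.0096·89.97)²) = √(1.392381 + 0.745998) = 1.4623 km
Threshold 1 km: 3 (0.7073 km), 10 (0.9678 km) are within range.

3, 10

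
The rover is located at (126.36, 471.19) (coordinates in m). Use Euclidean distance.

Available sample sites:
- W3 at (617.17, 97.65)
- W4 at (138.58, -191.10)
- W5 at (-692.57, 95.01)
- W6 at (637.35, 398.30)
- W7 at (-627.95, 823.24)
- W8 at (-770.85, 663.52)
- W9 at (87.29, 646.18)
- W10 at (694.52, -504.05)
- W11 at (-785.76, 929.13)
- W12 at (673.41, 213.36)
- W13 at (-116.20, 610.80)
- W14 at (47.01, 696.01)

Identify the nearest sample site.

Distances from (126.36, 471.19):
W3: √((490.81)² + (-373.54)²) = √(240894.4561 + 139532.1316) = 616.79 m
W4: √((12.22)² + (-662.29)²) = √(149.3284 + 438628.0441) = 662.40 m
W5: √((-818.93)² + (-376.18)²) = √(670646.3449 + 141511.3924) = 901.20 m
W6: √((510.99)² + (-72.89)²) = √(261110.7801 + 5312.9521) = 516.16 m
W7: √((-754.31)² + (352.05)²) = √(568983.5761 + 123939.2025) = 832.42 m
W8: √((-897.21)² + (192.33)²) = √(804985.7841 + 36990.8289) = 917.59 m
W9: √((-39.07)² + (174.99)²) = √(1526.4649 + 30621.5001) = 179.30 m
W10: √((568.16)² + (-975.24)²) = √(322805.7856 + 951093.0576) = 1128.67 m
W11: √((-912.12)² + (457.94)²) = √(831962.8944 + 209709.0436) = 1020.62 m
W12: √((547.05)² + (-257.83)²) = √(299263.7025 + 66476.3089) = 604.76 m
W13: √((-242.56)² + (139.61)²) = √(58835.3536 + 19490.9521) = 279.87 m
W14: √((-79.35)² + (224.82)²) = √(6296.4225 + 50544.0324) = 238.41 m
Minimum: W9 at 179.30 m.

W9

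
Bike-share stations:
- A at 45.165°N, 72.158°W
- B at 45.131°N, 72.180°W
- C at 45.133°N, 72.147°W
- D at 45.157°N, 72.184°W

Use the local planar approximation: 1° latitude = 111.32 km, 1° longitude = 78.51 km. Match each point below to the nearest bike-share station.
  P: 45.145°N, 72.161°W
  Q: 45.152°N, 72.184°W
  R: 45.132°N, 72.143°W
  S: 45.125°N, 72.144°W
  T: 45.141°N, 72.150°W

P→C; Q→D; R→C; S→C; T→C

P at 45.145°N, 72.161°W:
  A: √((0.020·111.32)² + (0.003·78.51)²) = √(4.95685696 + 0.05547438) = 2.238824 km
  B: √((-0.014·111.32)² + (-0.019·78.51)²) = √(2.42885991 + 2.22513906) = 2.157313 km
  C: √((-0.012·111.32)² + (0.014·78.51)²) = √(1.78446851 + 1.20810874) = 1.729907 km
  D: √((0.012·111.32)² + (-0.023·78.51)²) = √(1.78446851 + 3.26066083) = 2.246137 km
  → nearest: C (1.729907 km)
Q at 45.152°N, 72.184°W:
  A: √((0.013·111.32)² + (0.026·78.51)²) = √(2.09427207 + 4.16674239) = 2.502202 km
  B: √((-0.021·111.32)² + (0.004·78.51)²) = √(5.46493480 + 0.09862112) = 2.358719 km
  C: √((-0.019·111.32)² + (0.037·78.51)²) = √(4.47356341 + 8.43826972) = 3.593304 km
  D: √((0.005·111.32)² + (0.000·78.51)²) = √(0.30980356 + 0.00000000) = 0.556600 km
  → nearest: D (0.556600 km)
R at 45.132°N, 72.143°W:
  A: √((0.033·111.32)² + (-0.015·78.51)²) = √(13.49504307 + 1.38685952) = 3.857707 km
  B: √((-0.001·111.32)² + (-0.037·78.51)²) = √(0.01239214 + 8.43826972) = 2.907002 km
  C: √((0.001·111.32)² + (-0.004·78.51)²) = √(0.01239214 + 0.09862112) = 0.333187 km
  D: √((0.025·111.32)² + (-0.041·78.51)²) = √(7.74508900 + 10.36138159) = 4.255170 km
  → nearest: C (0.333187 km)
S at 45.125°N, 72.144°W:
  A: √((0.040·111.32)² + (-0.014·78.51)²) = √(19.82742784 + 1.20810874) = 4.586451 km
  B: √((0.006·111.32)² + (-0.036·78.51)²) = √(0.44611713 + 7.98831085) = 2.904209 km
  C: √((0.008·111.32)² + (-0.003·78.51)²) = √(0.79309711 + 0.05547438) = 0.921179 km
  D: √((0.032·111.32)² + (-0.040·78.51)²) = √(12.68955382 + 9.86211216) = 4.748859 km
  → nearest: C (0.921179 km)
T at 45.141°N, 72.150°W:
  A: √((0.024·111.32)² + (-0.008·78.51)²) = √(7.13787402 + 0.39448449) = 2.744514 km
  B: √((-0.010·111.32)² + (-0.030·78.51)²) = √(1.23921424 + 5.54743809) = 2.605120 km
  C: √((-0.008·111.32)² + (0.003·78.51)²) = √(0.79309711 + 0.05547438) = 0.921179 km
  D: √((0.016·111.32)² + (-0.034·78.51)²) = √(3.17238845 + 7.12537604) = 3.209013 km
  → nearest: C (0.921179 km)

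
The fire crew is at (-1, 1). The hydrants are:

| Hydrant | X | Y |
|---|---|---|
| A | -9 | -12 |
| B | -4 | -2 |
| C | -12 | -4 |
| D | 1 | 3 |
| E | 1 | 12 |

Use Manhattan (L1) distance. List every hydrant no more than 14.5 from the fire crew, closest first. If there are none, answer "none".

Distances from (-1, 1):
A: |-8| + |-13| = 8 + 13 = 21
B: |-3| + |-3| = 3 + 3 = 6
C: |-11| + |-5| = 11 + 5 = 16
D: |2| + |2| = 2 + 2 = 4
E: |2| + |11| = 2 + 11 = 13
Threshold 14.5: D (4), B (6), E (13) are within range.

D, B, E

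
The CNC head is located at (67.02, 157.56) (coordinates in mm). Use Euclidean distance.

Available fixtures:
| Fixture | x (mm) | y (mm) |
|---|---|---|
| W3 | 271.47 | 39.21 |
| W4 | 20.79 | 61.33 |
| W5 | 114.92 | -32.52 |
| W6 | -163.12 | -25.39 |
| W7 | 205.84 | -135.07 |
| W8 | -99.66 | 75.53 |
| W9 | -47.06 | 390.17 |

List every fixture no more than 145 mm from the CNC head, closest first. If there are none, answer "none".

Distances from (67.02, 157.56):
W3: √((204.45)² + (-118.35)²) = √(41799.8025 + 14006.7225) = 236.23 mm
W4: √((-46.23)² + (-96.23)²) = √(2137.2129 + 9260.2129) = 106.76 mm
W5: √((47.90)² + (-190.08)²) = √(2294.4100 + 36130.4064) = 196.02 mm
W6: √((-230.14)² + (-182.95)²) = √(52964.4196 + 33470.7025) = 294.00 mm
W7: √((138.82)² + (-292.63)²) = √(19270.9924 + 85632.3169) = 323.89 mm
W8: √((-166.68)² + (-82.03)²) = √(27782.2224 + 6728.9209) = 185.77 mm
W9: √((-114.08)² + (232.61)²) = √(13014.2464 + 54107.4121) = 259.08 mm
Threshold 145 mm: W4 (106.76 mm) is within range.

W4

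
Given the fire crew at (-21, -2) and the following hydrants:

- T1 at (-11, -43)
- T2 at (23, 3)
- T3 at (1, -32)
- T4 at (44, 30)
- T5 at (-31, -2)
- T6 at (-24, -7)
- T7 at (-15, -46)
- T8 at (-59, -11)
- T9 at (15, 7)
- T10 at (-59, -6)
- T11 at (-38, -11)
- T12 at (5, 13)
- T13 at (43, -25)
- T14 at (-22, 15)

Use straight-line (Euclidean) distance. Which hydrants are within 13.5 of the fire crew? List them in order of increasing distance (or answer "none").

T6, T5

Distances from (-21, -2):
T1: 42.2
T2: 44.3
T3: 37.2
T4: 72.4
T5: 10.0
T6: 5.8
T7: 44.4
T8: 39.1
T9: 37.1
T10: 38.2
T11: 19.2
T12: 30.0
T13: 68.0
T14: 17.0
Threshold 13.5: T6 (5.8), T5 (10.0) are within range.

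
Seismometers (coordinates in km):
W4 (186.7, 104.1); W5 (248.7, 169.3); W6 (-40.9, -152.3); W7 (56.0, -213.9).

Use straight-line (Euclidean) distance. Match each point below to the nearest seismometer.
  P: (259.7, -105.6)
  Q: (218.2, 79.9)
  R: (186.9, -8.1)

P→W4; Q→W4; R→W4

P at (259.7, -105.6):
  W4: √((-73.0)² + (209.7)²) = √(5329.000 + 43974.090) = 222.0 km
  W5: √((-11.0)² + (274.9)²) = √(121.000 + 75570.010) = 275.1 km
  W6: √((-300.6)² + (-46.7)²) = √(90360.360 + 2180.890) = 304.2 km
  W7: √((-203.7)² + (-108.3)²) = √(41493.690 + 11728.890) = 230.7 km
  → nearest: W4 (222.0 km)
Q at (218.2, 79.9):
  W4: √((-31.5)² + (24.2)²) = √(992.250 + 585.640) = 39.7 km
  W5: √((30.5)² + (89.4)²) = √(930.250 + 7992.360) = 94.5 km
  W6: √((-259.1)² + (-232.2)²) = √(67132.810 + 53916.840) = 347.9 km
  W7: √((-162.2)² + (-293.8)²) = √(26308.840 + 86318.440) = 335.6 km
  → nearest: W4 (39.7 km)
R at (186.9, -8.1):
  W4: √((-0.2)² + (112.2)²) = √(0.040 + 12588.840) = 112.2 km
  W5: √((61.8)² + (177.4)²) = √(3819.240 + 31470.760) = 187.9 km
  W6: √((-227.8)² + (-144.2)²) = √(51892.840 + 20793.640) = 269.6 km
  W7: √((-130.9)² + (-205.8)²) = √(17134.810 + 42353.640) = 243.9 km
  → nearest: W4 (112.2 km)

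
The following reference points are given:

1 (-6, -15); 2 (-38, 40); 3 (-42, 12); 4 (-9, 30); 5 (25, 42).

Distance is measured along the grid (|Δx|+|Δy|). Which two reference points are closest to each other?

2 and 3

Pairwise distances:
1–2: 87
1–3: 63
1–4: 48
1–5: 88
2–3: 32
2–4: 39
2–5: 65
3–4: 51
3–5: 97
4–5: 46
Closest pair: 2–3 at 32.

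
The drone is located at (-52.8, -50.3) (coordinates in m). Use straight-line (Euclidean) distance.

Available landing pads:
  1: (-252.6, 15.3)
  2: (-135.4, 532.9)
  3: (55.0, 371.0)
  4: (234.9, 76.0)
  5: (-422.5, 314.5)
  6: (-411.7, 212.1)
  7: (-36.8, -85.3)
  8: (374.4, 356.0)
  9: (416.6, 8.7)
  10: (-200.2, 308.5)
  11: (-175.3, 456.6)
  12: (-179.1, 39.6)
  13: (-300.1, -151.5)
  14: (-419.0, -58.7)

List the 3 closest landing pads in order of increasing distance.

Distances from (-52.8, -50.3):
1: √((-199.8)² + (65.6)²) = √(39920.040 + 4303.360) = 210.3 m
2: √((-82.6)² + (583.2)²) = √(6822.760 + 340122.240) = 589.0 m
3: √((107.8)² + (421.3)²) = √(11620.840 + 177493.690) = 434.9 m
4: √((287.7)² + (126.3)²) = √(82771.290 + 15951.690) = 314.2 m
5: √((-369.7)² + (364.8)²) = √(136678.090 + 133079.040) = 519.4 m
6: √((-358.9)² + (262.4)²) = √(128809.210 + 68853.760) = 444.6 m
7: √((16.0)² + (-35.0)²) = √(256.000 + 1225.000) = 38.5 m
8: √((427.2)² + (406.3)²) = √(182499.840 + 165079.690) = 589.6 m
9: √((469.4)² + (59.0)²) = √(220336.360 + 3481.000) = 473.1 m
10: √((-147.4)² + (358.8)²) = √(21726.760 + 128737.440) = 387.9 m
11: √((-122.5)² + (506.9)²) = √(15006.250 + 256947.610) = 521.5 m
12: √((-126.3)² + (89.9)²) = √(15951.690 + 8082.010) = 155.0 m
13: √((-247.3)² + (-101.2)²) = √(61157.290 + 10241.440) = 267.2 m
14: √((-366.2)² + (-8.4)²) = √(134102.440 + 70.560) = 366.3 m
Sorted: 7 (38.5 m) < 12 (155.0 m) < 1 (210.3 m) < 13 (267.2 m) < 4 (314.2 m) < …

7, 12, 1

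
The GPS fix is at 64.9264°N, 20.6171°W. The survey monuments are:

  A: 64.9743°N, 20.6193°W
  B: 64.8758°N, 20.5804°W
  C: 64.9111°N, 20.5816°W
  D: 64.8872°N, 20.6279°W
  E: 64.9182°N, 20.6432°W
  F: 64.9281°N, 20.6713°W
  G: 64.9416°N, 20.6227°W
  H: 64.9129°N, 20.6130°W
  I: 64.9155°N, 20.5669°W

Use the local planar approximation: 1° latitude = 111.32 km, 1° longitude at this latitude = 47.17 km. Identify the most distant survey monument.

B

Distances from 64.9264°N, 20.6171°W:
A: √((0.0479·111.32)² + (-0.0022·47.17)²) = √(28.432655 + 0.010769) = 5.3332 km
B: √((-0.0506·111.32)² + (0.0367·47.17)²) = √(31.728346 + 2.996842) = 5.8928 km
C: √((-0.0153·111.32)² + (0.0355·47.17)²) = √(2.900877 + 2.804067) = 2.3885 km
D: √((-0.0392·111.32)² + (-0.0108·47.17)²) = √(19.042262 + 0.259525) = 4.3934 km
E: √((-0.0082·111.32)² + (-0.0261·47.17)²) = √(0.833248 + 1.515698) = 1.5326 km
F: √((0.0017·111.32)² + (-0.0542·47.17)²) = √(0.035813 + 6.536275) = 2.5636 km
G: √((0.0152·111.32)² + (-0.0056·47.17)²) = √(2.863081 + 0.069776) = 1.7126 km
H: √((-0.0135·111.32)² + (0.0041·47.17)²) = √(2.258468 + 0.037402) = 1.5152 km
I: √((-0.0109·111.32)² + (0.0502·47.17)²) = √(1.472310 + 5.607111) = 2.6607 km
Maximum: B at 5.8928 km.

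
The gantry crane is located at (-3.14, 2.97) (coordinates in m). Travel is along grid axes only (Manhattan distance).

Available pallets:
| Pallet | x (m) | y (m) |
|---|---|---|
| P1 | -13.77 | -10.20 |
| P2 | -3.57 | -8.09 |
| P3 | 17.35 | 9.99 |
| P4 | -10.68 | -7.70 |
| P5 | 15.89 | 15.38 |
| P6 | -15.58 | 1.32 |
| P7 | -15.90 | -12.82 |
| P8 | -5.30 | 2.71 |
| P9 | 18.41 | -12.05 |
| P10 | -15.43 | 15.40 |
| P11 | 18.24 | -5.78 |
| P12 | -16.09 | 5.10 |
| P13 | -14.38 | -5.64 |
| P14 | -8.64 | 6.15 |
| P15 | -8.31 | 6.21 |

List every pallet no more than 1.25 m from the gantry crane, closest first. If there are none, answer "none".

Distances from (-3.14, 2.97):
P1: |-10.63| + |-13.17| = 10.63 + 13.17 = 23.80 m
P2: |-0.43| + |-11.06| = 0.43 + 11.06 = 11.49 m
P3: |20.49| + |7.02| = 20.49 + 7.02 = 27.51 m
P4: |-7.54| + |-10.67| = 7.54 + 10.67 = 18.21 m
P5: |19.03| + |12.41| = 19.03 + 12.41 = 31.44 m
P6: |-12.44| + |-1.65| = 12.44 + 1.65 = 14.09 m
P7: |-12.76| + |-15.79| = 12.76 + 15.79 = 28.55 m
P8: |-2.16| + |-0.26| = 2.16 + 0.26 = 2.42 m
P9: |21.55| + |-15.02| = 21.55 + 15.02 = 36.57 m
P10: |-12.29| + |12.43| = 12.29 + 12.43 = 24.72 m
P11: |21.38| + |-8.75| = 21.38 + 8.75 = 30.13 m
P12: |-12.95| + |2.13| = 12.95 + 2.13 = 15.08 m
P13: |-11.24| + |-8.61| = 11.24 + 8.61 = 19.85 m
P14: |-5.50| + |3.18| = 5.50 + 3.18 = 8.68 m
P15: |-5.17| + |3.24| = 5.17 + 3.24 = 8.41 m
Threshold 1.25 m: none within range.

none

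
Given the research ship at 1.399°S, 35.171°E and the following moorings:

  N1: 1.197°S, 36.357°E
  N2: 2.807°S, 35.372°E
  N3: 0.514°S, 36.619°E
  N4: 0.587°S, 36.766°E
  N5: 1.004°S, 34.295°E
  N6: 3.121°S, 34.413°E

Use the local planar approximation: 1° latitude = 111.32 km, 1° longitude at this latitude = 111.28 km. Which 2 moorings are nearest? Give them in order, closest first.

Distances from 1.399°S, 35.171°E:
N1: √((0.202·111.32)² + (1.186·111.28)²) = √(505.64898 + 17418.21360) = 133.880 km
N2: √((-1.408·111.32)² + (0.201·111.28)²) = √(24566.97619 + 500.29521) = 158.326 km
N3: √((0.885·111.32)² + (1.448·111.28)²) = √(9705.83573 + 25963.98549) = 188.865 km
N4: √((0.812·111.32)² + (1.595·111.28)²) = √(8170.68474 + 31503.26807) = 199.183 km
N5: √((0.395·111.32)² + (-0.876·111.28)²) = √(1933.48402 + 9502.59995) = 106.940 km
N6: √((-1.722·111.32)² + (-0.758·111.28)²) = √(36746.22158 + 7114.96299) = 209.431 km
Sorted: N5 (106.940 km) < N1 (133.880 km) < N2 (158.326 km) < N3 (188.865 km) < …

N5, N1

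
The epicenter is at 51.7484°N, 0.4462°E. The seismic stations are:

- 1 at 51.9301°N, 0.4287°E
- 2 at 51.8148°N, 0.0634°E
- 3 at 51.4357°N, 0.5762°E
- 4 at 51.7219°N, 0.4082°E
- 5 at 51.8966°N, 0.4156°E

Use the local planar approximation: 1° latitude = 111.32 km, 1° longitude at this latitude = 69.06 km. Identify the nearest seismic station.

4

Distances from 51.7484°N, 0.4462°E:
1: 20.2629 km
2: 27.4501 km
3: 35.9489 km
4: 3.9483 km
5: 16.6324 km
Minimum: 4 at 3.9483 km.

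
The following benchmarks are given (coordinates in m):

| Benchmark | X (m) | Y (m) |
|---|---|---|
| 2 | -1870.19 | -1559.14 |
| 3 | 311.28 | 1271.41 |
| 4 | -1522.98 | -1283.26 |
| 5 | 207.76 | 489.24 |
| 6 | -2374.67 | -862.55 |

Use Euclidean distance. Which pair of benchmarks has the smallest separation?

Pairwise distances:
2–3: 3573.63 m
2–4: 443.47 m
2–5: 2917.83 m
2–6: 860.08 m
3–4: 3144.97 m
3–5: 788.99 m
3–6: 3430.47 m
4–5: 2477.34 m
4–6: 949.93 m
5–6: 2914.84 m
Closest pair: 2–4 at 443.47 m.

2 and 4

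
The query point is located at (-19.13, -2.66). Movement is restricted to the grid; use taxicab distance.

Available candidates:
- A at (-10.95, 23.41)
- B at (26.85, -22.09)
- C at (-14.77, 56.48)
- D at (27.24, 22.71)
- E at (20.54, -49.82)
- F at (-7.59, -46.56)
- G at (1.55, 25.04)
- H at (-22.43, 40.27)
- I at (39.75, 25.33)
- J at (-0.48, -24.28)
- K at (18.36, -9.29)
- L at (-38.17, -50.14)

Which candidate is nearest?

Distances from (-19.13, -2.66):
A: 34.25
B: 65.41
C: 63.50
D: 71.74
E: 86.83
F: 55.44
G: 48.38
H: 46.23
I: 86.87
J: 40.27
K: 44.12
L: 66.52
Minimum: A at 34.25.

A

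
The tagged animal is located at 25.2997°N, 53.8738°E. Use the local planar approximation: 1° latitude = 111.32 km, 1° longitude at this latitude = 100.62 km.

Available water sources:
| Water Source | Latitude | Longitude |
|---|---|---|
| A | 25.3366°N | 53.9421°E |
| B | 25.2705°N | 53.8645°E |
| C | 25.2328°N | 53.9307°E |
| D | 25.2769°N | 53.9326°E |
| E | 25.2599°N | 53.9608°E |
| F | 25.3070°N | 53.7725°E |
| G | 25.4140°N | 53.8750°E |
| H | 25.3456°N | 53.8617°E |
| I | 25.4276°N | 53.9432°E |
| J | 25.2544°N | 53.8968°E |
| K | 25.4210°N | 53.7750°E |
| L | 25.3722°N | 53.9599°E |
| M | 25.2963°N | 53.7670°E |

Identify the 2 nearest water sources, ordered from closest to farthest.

B, H

Distances from 25.2997°N, 53.8738°E:
A: 8.0064 km
B: 3.3826 km
C: 9.3937 km
D: 6.4379 km
E: 9.8113 km
F: 10.2251 km
G: 12.7244 km
H: 5.2526 km
I: 15.8581 km
J: 5.5485 km
K: 16.7679 km
L: 11.8402 km
M: 10.7529 km
Sorted: B (3.3826 km) < H (5.2526 km) < J (5.5485 km) < D (6.4379 km) < …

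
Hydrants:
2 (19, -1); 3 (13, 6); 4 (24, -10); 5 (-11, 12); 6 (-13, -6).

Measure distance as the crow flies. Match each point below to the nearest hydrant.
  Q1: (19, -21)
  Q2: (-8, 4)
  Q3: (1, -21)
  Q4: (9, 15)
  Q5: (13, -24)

Q1 at (19, -21):
  2: 20.0
  3: 27.7
  4: 12.1
  5: 44.6
  6: 35.3
  → nearest: 4 (12.1)
Q2 at (-8, 4):
  2: 27.5
  3: 21.1
  4: 34.9
  5: 8.5
  6: 11.2
  → nearest: 5 (8.5)
Q3 at (1, -21):
  2: 26.9
  3: 29.5
  4: 25.5
  5: 35.1
  6: 20.5
  → nearest: 6 (20.5)
Q4 at (9, 15):
  2: 18.9
  3: 9.8
  4: 29.2
  5: 20.2
  6: 30.4
  → nearest: 3 (9.8)
Q5 at (13, -24):
  2: 23.8
  3: 30.0
  4: 17.8
  5: 43.3
  6: 31.6
  → nearest: 4 (17.8)

Q1→4; Q2→5; Q3→6; Q4→3; Q5→4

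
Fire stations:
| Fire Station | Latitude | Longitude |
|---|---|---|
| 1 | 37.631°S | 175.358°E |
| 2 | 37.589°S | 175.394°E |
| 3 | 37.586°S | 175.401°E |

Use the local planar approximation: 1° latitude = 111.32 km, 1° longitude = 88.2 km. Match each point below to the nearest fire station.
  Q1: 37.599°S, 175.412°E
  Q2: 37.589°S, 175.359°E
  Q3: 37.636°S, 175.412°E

Q1 at 37.599°S, 175.412°E:
  1: √((-0.032·111.32)² + (-0.054·88.2)²) = √(12.68955 + 22.68426) = 5.948 km
  2: √((0.010·111.32)² + (-0.018·88.2)²) = √(1.23921 + 2.52047) = 1.939 km
  3: √((0.013·111.32)² + (-0.011·88.2)²) = √(2.09427 + 0.94129) = 1.742 km
  → nearest: 3 (1.742 km)
Q2 at 37.589°S, 175.359°E:
  1: √((-0.042·111.32)² + (-0.001·88.2)²) = √(21.85974 + 0.00778) = 4.676 km
  2: √((0.000·111.32)² + (0.035·88.2)²) = √(0.00000 + 9.52957) = 3.087 km
  3: √((0.003·111.32)² + (0.042·88.2)²) = √(0.11153 + 13.72258) = 3.719 km
  → nearest: 2 (3.087 km)
Q3 at 37.636°S, 175.412°E:
  1: √((0.005·111.32)² + (-0.054·88.2)²) = √(0.30980 + 22.68426) = 4.795 km
  2: √((0.047·111.32)² + (-0.018·88.2)²) = √(27.37424 + 2.52047) = 5.468 km
  3: √((0.050·111.32)² + (-0.011·88.2)²) = √(30.98036 + 0.94129) = 5.650 km
  → nearest: 1 (4.795 km)

Q1→3; Q2→2; Q3→1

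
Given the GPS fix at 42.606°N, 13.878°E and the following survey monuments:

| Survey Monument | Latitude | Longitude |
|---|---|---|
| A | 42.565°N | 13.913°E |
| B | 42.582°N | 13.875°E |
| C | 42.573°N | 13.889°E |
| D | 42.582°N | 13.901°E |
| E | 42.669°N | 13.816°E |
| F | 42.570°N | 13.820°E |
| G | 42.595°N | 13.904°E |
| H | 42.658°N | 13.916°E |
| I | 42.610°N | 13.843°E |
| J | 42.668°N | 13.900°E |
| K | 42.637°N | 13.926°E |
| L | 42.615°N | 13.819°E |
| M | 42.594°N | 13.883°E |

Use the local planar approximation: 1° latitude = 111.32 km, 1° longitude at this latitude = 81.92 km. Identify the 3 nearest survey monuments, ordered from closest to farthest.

Distances from 42.606°N, 13.878°E:
A: 5.390 km
B: 2.683 km
C: 3.782 km
D: 3.269 km
E: 8.659 km
F: 6.216 km
G: 2.457 km
H: 6.573 km
I: 2.902 km
J: 7.133 km
K: 5.232 km
L: 4.936 km
M: 1.397 km
Sorted: M (1.397 km) < G (2.457 km) < B (2.683 km) < I (2.902 km) < D (3.269 km) < …

M, G, B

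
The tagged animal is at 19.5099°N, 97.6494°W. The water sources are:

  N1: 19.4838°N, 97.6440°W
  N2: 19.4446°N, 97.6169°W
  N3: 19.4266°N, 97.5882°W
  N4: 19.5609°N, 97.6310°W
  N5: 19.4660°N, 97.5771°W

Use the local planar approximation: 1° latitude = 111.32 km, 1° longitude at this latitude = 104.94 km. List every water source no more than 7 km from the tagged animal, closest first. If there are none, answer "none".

N1, N4

Distances from 19.5099°N, 97.6494°W:
N1: √((-0.0261·111.32)² + (0.0054·104.94)²) = √(8.441651 + 0.321122) = 2.9602 km
N2: √((-0.0653·111.32)² + (0.0325·104.94)²) = √(52.841210 + 11.631851) = 8.0295 km
N3: √((-0.0833·111.32)² + (0.0612·104.94)²) = √(85.987713 + 41.246297) = 11.2798 km
N4: √((0.0510·111.32)² + (0.0184·104.94)²) = √(32.231962 + 3.728359) = 5.9967 km
N5: √((-0.0439·111.32)² + (0.0723·104.94)²) = √(23.882261 + 57.565027) = 9.0248 km
Threshold 7 km: N1 (2.9602 km), N4 (5.9967 km) are within range.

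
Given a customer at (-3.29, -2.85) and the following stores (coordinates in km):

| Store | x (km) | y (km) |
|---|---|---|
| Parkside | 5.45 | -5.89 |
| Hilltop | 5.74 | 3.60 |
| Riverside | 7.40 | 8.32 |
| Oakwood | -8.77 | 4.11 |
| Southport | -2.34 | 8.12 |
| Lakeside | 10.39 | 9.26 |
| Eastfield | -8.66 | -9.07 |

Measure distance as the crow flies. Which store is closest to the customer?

Eastfield

Distances from (-3.29, -2.85):
Parkside: 9.25 km
Hilltop: 11.10 km
Riverside: 15.46 km
Oakwood: 8.86 km
Southport: 11.01 km
Lakeside: 18.27 km
Eastfield: 8.22 km
Minimum: Eastfield at 8.22 km.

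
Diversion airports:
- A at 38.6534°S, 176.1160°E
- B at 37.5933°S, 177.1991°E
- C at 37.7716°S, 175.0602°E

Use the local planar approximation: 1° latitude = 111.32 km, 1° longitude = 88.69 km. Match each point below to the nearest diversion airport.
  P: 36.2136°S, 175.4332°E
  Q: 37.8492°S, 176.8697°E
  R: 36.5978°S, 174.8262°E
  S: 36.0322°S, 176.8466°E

P at 36.2136°S, 175.4332°E:
  A: √((-2.4398·111.32)² + (0.6828·88.69)²) = √(73765.764757 + 3667.214682) = 278.2678 km
  B: √((-1.3797·111.32)² + (1.7659·88.69)²) = √(23589.336408 + 24529.094869) = 219.3591 km
  C: √((-1.5580·111.32)² + (-0.3730·88.69)²) = √(30080.240345 + 1094.377041) = 176.5634 km
  → nearest: C (176.5634 km)
Q at 37.8492°S, 176.8697°E:
  A: √((-0.8042·111.32)² + (-0.7537·88.69)²) = √(8014.464930 + 4468.341325) = 111.7265 km
  B: √((0.2559·111.32)² + (0.3294·88.69)²) = √(811.497091 + 853.486192) = 40.8042 km
  C: √((0.0776·111.32)² + (-1.8095·88.69)²) = √(74.622507 + 25755.292394) = 160.7169 km
  → nearest: B (40.8042 km)
R at 36.5978°S, 174.8262°E:
  A: √((-2.0556·111.32)² + (1.2898·88.69)²) = √(52362.890643 + 13085.612484) = 255.8291 km
  B: √((-0.9955·111.32)² + (2.3729·88.69)²) = √(12280.864059 + 44290.255177) = 237.8468 km
  C: √((-1.1738·111.32)² + (0.2340·88.69)²) = √(17073.973604 + 430.706102) = 132.3053 km
  → nearest: C (132.3053 km)
S at 36.0322°S, 176.8466°E:
  A: √((-2.6212·111.32)² + (-0.7306·88.69)²) = √(85142.561927 + 4198.640064) = 298.9000 km
  B: √((-1.5611·111.32)² + (0.3525·88.69)²) = √(30200.062572 + 977.389237) = 176.5714 km
  C: √((-1.7394·111.32)² + (-1.7864·88.69)²) = √(37492.579998 + 25101.907792) = 250.1889 km
  → nearest: B (176.5714 km)

P→C; Q→B; R→C; S→B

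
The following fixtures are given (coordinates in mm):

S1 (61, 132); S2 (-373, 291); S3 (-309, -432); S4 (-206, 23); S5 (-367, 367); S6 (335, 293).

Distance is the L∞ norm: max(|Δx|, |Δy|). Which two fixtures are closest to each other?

Pairwise distances:
S1–S2: max(|-434|, |159|) = 434 mm
S1–S3: max(|-370|, |-564|) = 564 mm
S1–S4: max(|-267|, |-109|) = 267 mm
S1–S5: max(|-428|, |235|) = 428 mm
S1–S6: max(|274|, |161|) = 274 mm
S2–S3: max(|64|, |-723|) = 723 mm
S2–S4: max(|167|, |-268|) = 268 mm
S2–S5: max(|6|, |76|) = 76 mm
S2–S6: max(|708|, |2|) = 708 mm
S3–S4: max(|103|, |455|) = 455 mm
S3–S5: max(|-58|, |799|) = 799 mm
S3–S6: max(|644|, |725|) = 725 mm
S4–S5: max(|-161|, |344|) = 344 mm
S4–S6: max(|541|, |270|) = 541 mm
S5–S6: max(|702|, |-74|) = 702 mm
Closest pair: S2–S5 at 76 mm.

S2 and S5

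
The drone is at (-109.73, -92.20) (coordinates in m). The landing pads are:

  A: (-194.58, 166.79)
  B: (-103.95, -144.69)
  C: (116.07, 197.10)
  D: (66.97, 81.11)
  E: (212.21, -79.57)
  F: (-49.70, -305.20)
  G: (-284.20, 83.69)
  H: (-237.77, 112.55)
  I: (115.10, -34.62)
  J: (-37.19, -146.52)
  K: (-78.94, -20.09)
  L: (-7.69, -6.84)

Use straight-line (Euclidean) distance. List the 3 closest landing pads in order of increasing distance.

Distances from (-109.73, -92.20):
A: √((-84.85)² + (258.99)²) = √(7199.5225 + 67075.8201) = 272.54 m
B: √((5.78)² + (-52.49)²) = √(33.4084 + 2755.2001) = 52.81 m
C: √((225.80)² + (289.30)²) = √(50985.6400 + 83694.4900) = 366.99 m
D: √((176.70)² + (173.31)²) = √(31222.8900 + 30036.3561) = 247.51 m
E: √((321.94)² + (12.63)²) = √(103645.3636 + 159.5169) = 322.19 m
F: √((60.03)² + (-213.00)²) = √(3603.6009 + 45369.0000) = 221.30 m
G: √((-174.47)² + (175.89)²) = √(30439.7809 + 30937.2921) = 247.74 m
H: √((-128.04)² + (204.75)²) = √(16394.2416 + 41922.5625) = 241.49 m
I: √((224.83)² + (57.58)²) = √(50548.5289 + 3315.4564) = 232.09 m
J: √((72.54)² + (-54.32)²) = √(5262.0516 + 2950.6624) = 90.62 m
K: √((30.79)² + (72.11)²) = √(948.0241 + 5199.8521) = 78.41 m
L: √((102.04)² + (85.36)²) = √(10412.1616 + 7286.3296) = 133.04 m
Sorted: B (52.81 m) < K (78.41 m) < J (90.62 m) < L (133.04 m) < F (221.30 m) < …

B, K, J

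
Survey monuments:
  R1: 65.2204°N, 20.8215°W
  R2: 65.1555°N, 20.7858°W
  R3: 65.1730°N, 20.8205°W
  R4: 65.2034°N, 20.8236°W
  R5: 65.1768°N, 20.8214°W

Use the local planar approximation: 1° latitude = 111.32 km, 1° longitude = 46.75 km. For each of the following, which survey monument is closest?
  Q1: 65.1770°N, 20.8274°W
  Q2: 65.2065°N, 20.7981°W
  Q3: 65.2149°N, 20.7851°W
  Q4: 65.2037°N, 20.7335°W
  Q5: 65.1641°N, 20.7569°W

Q1→R5; Q2→R4; Q3→R1; Q4→R4; Q5→R2

Q1 at 65.1770°N, 20.8274°W:
  R1: √((0.0434·111.32)² + (0.0059·46.75)²) = √(23.341344 + 0.076079) = 4.8392 km
  R2: √((-0.0215·111.32)² + (0.0416·46.75)²) = √(5.728268 + 3.782247) = 3.0839 km
  R3: √((-0.0040·111.32)² + (0.0069·46.75)²) = √(0.198274 + 0.104055) = 0.5498 km
  R4: √((0.0264·111.32)² + (0.0038·46.75)²) = √(8.636828 + 0.031560) = 2.9442 km
  R5: √((-0.0002·111.32)² + (0.0060·46.75)²) = √(0.000496 + 0.078680) = 0.2814 km
  → nearest: R5 (0.2814 km)
Q2 at 65.2065°N, 20.7981°W:
  R1: √((0.0139·111.32)² + (-0.0234·46.75)²) = √(2.394286 + 1.196727) = 1.8950 km
  R2: √((-0.0510·111.32)² + (0.0123·46.75)²) = √(32.231962 + 0.330654) = 5.7064 km
  R3: √((-0.0335·111.32)² + (-0.0224·46.75)²) = √(13.907082 + 1.096628) = 3.8735 km
  R4: √((-0.0031·111.32)² + (-0.0255·46.75)²) = √(0.119088 + 1.421162) = 1.2411 km
  R5: √((-0.0297·111.32)² + (-0.0233·46.75)²) = √(10.930985 + 1.186520) = 3.4810 km
  → nearest: R4 (1.2411 km)
Q3 at 65.2149°N, 20.7851°W:
  R1: √((0.0055·111.32)² + (-0.0364·46.75)²) = √(0.374862 + 2.895783) = 1.8085 km
  R2: √((-0.0594·111.32)² + (-0.0007·46.75)²) = √(43.723940 + 0.001071) = 6.6125 km
  R3: √((-0.0419·111.32)² + (-0.0354·46.75)²) = √(21.755769 + 2.738860) = 4.9492 km
  R4: √((-0.0115·111.32)² + (-0.0385·46.75)²) = √(1.638861 + 3.239550) = 2.2087 km
  R5: √((-0.0381·111.32)² + (-0.0363·46.75)²) = √(17.988558 + 2.879894) = 4.5682 km
  → nearest: R1 (1.8085 km)
Q4 at 65.2037°N, 20.7335°W:
  R1: √((0.0167·111.32)² + (-0.0880·46.75)²) = √(3.456045 + 16.924996) = 4.5145 km
  R2: √((-0.0482·111.32)² + (-0.0523·46.75)²) = √(28.789921 + 5.978147) = 5.8964 km
  R3: √((-0.0307·111.32)² + (-0.0870·46.75)²) = √(11.679470 + 16.542523) = 5.3124 km
  R4: √((-0.0003·111.32)² + (-0.0901·46.75)²) = √(0.001115 + 17.742418) = 4.2123 km
  R5: √((-0.0269·111.32)² + (-0.0879·46.75)²) = √(8.967078 + 16.886552) = 5.0846 km
  → nearest: R4 (4.2123 km)
Q5 at 65.1641°N, 20.7569°W:
  R1: √((0.0563·111.32)² + (-0.0646·46.75)²) = √(39.279250 + 9.120702) = 6.9570 km
  R2: √((-0.0086·111.32)² + (-0.0289·46.75)²) = √(0.916523 + 1.825404) = 1.6559 km
  R3: √((0.0089·111.32)² + (-0.0636·46.75)²) = √(0.981582 + 8.840513) = 3.1340 km
  R4: √((0.0393·111.32)² + (-0.0667·46.75)²) = √(19.139540 + 9.723327) = 5.3724 km
  R5: √((0.0127·111.32)² + (-0.0645·46.75)²) = √(1.998729 + 9.092486) = 3.3303 km
  → nearest: R2 (1.6559 km)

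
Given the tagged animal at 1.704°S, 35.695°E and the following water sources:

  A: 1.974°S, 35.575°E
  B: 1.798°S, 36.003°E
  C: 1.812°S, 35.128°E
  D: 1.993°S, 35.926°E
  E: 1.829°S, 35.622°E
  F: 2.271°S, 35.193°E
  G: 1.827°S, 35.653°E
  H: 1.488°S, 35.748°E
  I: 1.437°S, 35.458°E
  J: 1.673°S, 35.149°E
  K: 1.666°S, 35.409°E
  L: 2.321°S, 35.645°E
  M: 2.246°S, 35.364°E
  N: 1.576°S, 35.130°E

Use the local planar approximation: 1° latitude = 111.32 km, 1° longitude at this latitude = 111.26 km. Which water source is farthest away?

F

Distances from 1.704°S, 35.695°E:
A: √((-0.270·111.32)² + (-0.120·111.26)²) = √(903.38718 + 178.25454) = 32.888 km
B: √((-0.094·111.32)² + (0.308·111.26)²) = √(109.49697 + 1174.30131) = 35.830 km
C: √((-0.108·111.32)² + (-0.567·111.26)²) = √(144.54195 + 3979.64405) = 64.220 km
D: √((-0.289·111.32)² + (0.231·111.26)²) = √(1035.00413 + 660.54449) = 41.177 km
E: √((-0.125·111.32)² + (-0.073·111.26)²) = √(193.62722 + 65.96656) = 16.112 km
F: √((-0.567·111.32)² + (-0.502·111.26)²) = √(3983.93747 + 3119.50399) = 84.282 km
G: √((-0.123·111.32)² + (-0.042·111.26)²) = √(187.48072 + 21.83618) = 14.468 km
H: √((0.216·111.32)² + (0.053·111.26)²) = √(578.16780 + 34.77201) = 24.758 km
I: √((0.267·111.32)² + (-0.237·111.26)²) = √(883.42344 + 695.30412) = 39.733 km
J: √((0.031·111.32)² + (-0.546·111.26)²) = √(11.90885 + 3690.31464) = 60.846 km
K: √((0.038·111.32)² + (-0.286·111.26)²) = √(17.89425 + 1012.53531) = 32.100 km
L: √((-0.617·111.32)² + (-0.050·111.26)²) = √(4717.55230 + 30.94697) = 68.909 km
M: √((-0.542·111.32)² + (-0.331·111.26)²) = √(3640.36532 + 1356.23235) = 70.687 km
N: √((0.128·111.32)² + (-0.565·111.26)²) = √(203.03286 + 3951.61847) = 64.457 km
Maximum: F at 84.282 km.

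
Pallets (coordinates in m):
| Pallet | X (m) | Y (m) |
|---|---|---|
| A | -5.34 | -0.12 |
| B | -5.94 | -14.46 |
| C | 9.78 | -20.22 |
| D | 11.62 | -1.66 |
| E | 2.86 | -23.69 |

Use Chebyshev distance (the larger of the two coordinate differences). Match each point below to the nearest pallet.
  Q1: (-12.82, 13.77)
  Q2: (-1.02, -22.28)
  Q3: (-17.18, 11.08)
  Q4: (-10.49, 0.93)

Q1 at (-12.82, 13.77):
  A: max(|7.48|, |-13.89|) = 13.89 m
  B: max(|6.88|, |-28.23|) = 28.23 m
  C: max(|22.60|, |-33.99|) = 33.99 m
  D: max(|24.44|, |-15.43|) = 24.44 m
  E: max(|15.68|, |-37.46|) = 37.46 m
  → nearest: A (13.89 m)
Q2 at (-1.02, -22.28):
  A: max(|-4.32|, |22.16|) = 22.16 m
  B: max(|-4.92|, |7.82|) = 7.82 m
  C: max(|10.80|, |2.06|) = 10.80 m
  D: max(|12.64|, |20.62|) = 20.62 m
  E: max(|3.88|, |-1.41|) = 3.88 m
  → nearest: E (3.88 m)
Q3 at (-17.18, 11.08):
  A: max(|11.84|, |-11.20|) = 11.84 m
  B: max(|11.24|, |-25.54|) = 25.54 m
  C: max(|26.96|, |-31.30|) = 31.30 m
  D: max(|28.80|, |-12.74|) = 28.80 m
  E: max(|20.04|, |-34.77|) = 34.77 m
  → nearest: A (11.84 m)
Q4 at (-10.49, 0.93):
  A: max(|5.15|, |-1.05|) = 5.15 m
  B: max(|4.55|, |-15.39|) = 15.39 m
  C: max(|20.27|, |-21.15|) = 21.15 m
  D: max(|22.11|, |-2.59|) = 22.11 m
  E: max(|13.35|, |-24.62|) = 24.62 m
  → nearest: A (5.15 m)

Q1→A; Q2→E; Q3→A; Q4→A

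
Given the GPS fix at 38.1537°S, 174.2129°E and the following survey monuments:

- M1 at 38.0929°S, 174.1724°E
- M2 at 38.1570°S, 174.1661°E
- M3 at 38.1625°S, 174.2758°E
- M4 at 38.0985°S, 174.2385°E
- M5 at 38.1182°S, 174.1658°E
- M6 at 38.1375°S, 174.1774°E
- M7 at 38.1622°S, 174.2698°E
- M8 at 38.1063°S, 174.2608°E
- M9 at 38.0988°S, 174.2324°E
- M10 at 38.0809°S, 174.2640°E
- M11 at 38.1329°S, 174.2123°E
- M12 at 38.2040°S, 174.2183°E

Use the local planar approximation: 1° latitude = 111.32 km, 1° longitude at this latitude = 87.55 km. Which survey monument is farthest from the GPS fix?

M10

Distances from 38.1537°S, 174.2129°E:
M1: √((0.0608·111.32)² + (-0.0405·87.55)²) = √(45.809289 + 12.572520) = 7.6408 km
M2: √((-0.0033·111.32)² + (-0.0468·87.55)²) = √(0.134950 + 16.788195) = 4.1138 km
M3: √((-0.0088·111.32)² + (0.0629·87.55)²) = √(0.959648 + 30.325893) = 5.5933 km
M4: √((0.0552·111.32)² + (0.0256·87.55)²) = √(37.759354 + 5.023336) = 6.5408 km
M5: √((0.0355·111.32)² + (-0.0471·87.55)²) = √(15.617197 + 17.004118) = 5.7115 km
M6: √((0.0162·111.32)² + (-0.0355·87.55)²) = √(3.252194 + 9.659819) = 3.5933 km
M7: √((-0.0085·111.32)² + (0.0569·87.55)²) = √(0.895332 + 24.816289) = 5.0707 km
M8: √((0.0474·111.32)² + (0.0479·87.55)²) = √(27.842170 + 17.586658) = 6.7401 km
M9: √((0.0549·111.32)² + (0.0195·87.55)²) = √(37.350041 + 2.914617) = 6.3454 km
M10: √((0.0728·111.32)² + (0.0511·87.55)²) = √(65.676372 + 20.014931) = 9.2570 km
M11: √((0.0208·111.32)² + (-0.0006·87.55)²) = √(5.361336 + 0.002759) = 2.3161 km
M12: √((-0.0503·111.32)² + (0.0054·87.55)²) = √(31.353236 + 0.223511) = 5.6193 km
Maximum: M10 at 9.2570 km.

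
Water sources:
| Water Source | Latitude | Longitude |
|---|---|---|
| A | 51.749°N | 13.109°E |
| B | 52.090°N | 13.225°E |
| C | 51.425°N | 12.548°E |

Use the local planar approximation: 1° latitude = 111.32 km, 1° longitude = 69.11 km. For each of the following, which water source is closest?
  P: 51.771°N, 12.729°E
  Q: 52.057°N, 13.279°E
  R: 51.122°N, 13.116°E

P→A; Q→B; R→C

P at 51.771°N, 12.729°E:
  A: √((-0.022·111.32)² + (0.380·69.11)²) = √(5.99780 + 689.68214) = 26.376 km
  B: √((0.319·111.32)² + (0.496·69.11)²) = √(1261.03680 + 1175.01968) = 49.356 km
  C: √((-0.346·111.32)² + (-0.181·69.11)²) = √(1483.53772 + 156.47283) = 40.497 km
  → nearest: A (26.376 km)
Q at 52.057°N, 13.279°E:
  A: √((-0.308·111.32)² + (-0.170·69.11)²) = √(1175.56820 + 138.03195) = 36.244 km
  B: √((0.033·111.32)² + (-0.054·69.11)²) = √(13.49504 + 13.92738) = 5.237 km
  C: √((-0.632·111.32)² + (-0.731·69.11)²) = √(4949.71909 + 2552.21079) = 86.614 km
  → nearest: B (5.237 km)
R at 51.122°N, 13.116°E:
  A: √((0.627·111.32)² + (-0.007·69.11)²) = √(4871.71055 + 0.23403) = 69.799 km
  B: √((0.968·111.32)² + (0.109·69.11)²) = √(11611.73484 + 56.74594) = 108.021 km
  C: √((0.303·111.32)² + (-0.568·69.11)²) = √(1137.71020 + 1540.91420) = 51.755 km
  → nearest: C (51.755 km)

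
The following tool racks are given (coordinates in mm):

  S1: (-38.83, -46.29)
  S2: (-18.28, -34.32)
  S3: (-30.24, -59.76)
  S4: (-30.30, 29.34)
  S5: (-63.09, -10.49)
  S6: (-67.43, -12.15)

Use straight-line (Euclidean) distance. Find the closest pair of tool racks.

Pairwise distances:
S1–S2: √((20.55)² + (11.97)²) = √(422.3025 + 143.2809) = 23.78 mm
S1–S3: √((8.59)² + (-13.47)²) = √(73.7881 + 181.4409) = 15.98 mm
S1–S4: √((8.53)² + (75.63)²) = √(72.7609 + 5719.8969) = 76.11 mm
S1–S5: √((-24.26)² + (35.80)²) = √(588.5476 + 1281.6400) = 43.25 mm
S1–S6: √((-28.60)² + (34.14)²) = √(817.9600 + 1165.5396) = 44.54 mm
S2–S3: √((-11.96)² + (-25.44)²) = √(143.0416 + 647.1936) = 28.11 mm
S2–S4: √((-12.02)² + (63.66)²) = √(144.4804 + 4052.5956) = 64.78 mm
S2–S5: √((-44.81)² + (23.83)²) = √(2007.9361 + 567.8689) = 50.75 mm
S2–S6: √((-49.15)² + (22.17)²) = √(2415.7225 + 491.5089) = 53.92 mm
S3–S4: √((-0.06)² + (89.10)²) = √(0.0036 + 7938.8100) = 89.10 mm
S3–S5: √((-32.85)² + (49.27)²) = √(1079.1225 + 2427.5329) = 59.22 mm
S3–S6: √((-37.19)² + (47.61)²) = √(1383.0961 + 2266.7121) = 60.41 mm
S4–S5: √((-32.79)² + (-39.83)²) = √(1075.1841 + 1586.4289) = 51.59 mm
S4–S6: √((-37.13)² + (-41.49)²) = √(1378.6369 + 1721.4201) = 55.68 mm
S5–S6: √((-4.34)² + (-1.66)²) = √(18.8356 + 2.7556) = 4.65 mm
Closest pair: S5–S6 at 4.65 mm.

S5 and S6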